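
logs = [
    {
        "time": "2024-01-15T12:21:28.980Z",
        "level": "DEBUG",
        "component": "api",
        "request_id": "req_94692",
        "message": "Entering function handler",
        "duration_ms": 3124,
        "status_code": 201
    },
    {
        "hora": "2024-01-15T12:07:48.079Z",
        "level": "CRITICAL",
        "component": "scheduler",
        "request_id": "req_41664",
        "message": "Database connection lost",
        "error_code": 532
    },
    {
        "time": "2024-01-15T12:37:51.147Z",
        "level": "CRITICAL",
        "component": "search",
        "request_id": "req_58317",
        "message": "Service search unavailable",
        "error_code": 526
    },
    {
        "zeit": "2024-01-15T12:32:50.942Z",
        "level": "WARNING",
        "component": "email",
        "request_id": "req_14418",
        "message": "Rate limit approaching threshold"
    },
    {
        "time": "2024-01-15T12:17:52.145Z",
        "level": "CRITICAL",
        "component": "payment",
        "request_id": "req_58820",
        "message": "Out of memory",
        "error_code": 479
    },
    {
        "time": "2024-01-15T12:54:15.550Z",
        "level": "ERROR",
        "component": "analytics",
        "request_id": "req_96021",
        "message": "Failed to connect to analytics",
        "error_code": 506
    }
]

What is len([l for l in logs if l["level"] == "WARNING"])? 1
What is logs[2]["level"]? "CRITICAL"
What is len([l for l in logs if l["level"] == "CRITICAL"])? 3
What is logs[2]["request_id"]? "req_58317"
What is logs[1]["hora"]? "2024-01-15T12:07:48.079Z"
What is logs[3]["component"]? "email"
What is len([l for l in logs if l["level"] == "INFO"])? 0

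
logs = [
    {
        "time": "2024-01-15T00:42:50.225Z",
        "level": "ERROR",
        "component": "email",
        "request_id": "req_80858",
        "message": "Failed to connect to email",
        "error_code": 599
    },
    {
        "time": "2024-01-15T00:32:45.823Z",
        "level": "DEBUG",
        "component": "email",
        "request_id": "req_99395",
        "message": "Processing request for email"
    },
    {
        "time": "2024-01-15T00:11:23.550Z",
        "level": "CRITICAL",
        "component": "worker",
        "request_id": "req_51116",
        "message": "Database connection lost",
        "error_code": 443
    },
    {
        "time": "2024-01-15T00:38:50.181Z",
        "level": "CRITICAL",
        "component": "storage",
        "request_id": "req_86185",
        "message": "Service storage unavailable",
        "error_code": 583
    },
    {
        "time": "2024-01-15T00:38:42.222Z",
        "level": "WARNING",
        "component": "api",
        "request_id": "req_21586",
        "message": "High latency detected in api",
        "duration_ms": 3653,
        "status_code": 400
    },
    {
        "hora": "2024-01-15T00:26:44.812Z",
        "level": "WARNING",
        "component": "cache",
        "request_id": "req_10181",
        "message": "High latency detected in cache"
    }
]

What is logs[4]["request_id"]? "req_21586"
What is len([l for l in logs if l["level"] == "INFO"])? 0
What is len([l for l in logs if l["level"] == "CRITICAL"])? 2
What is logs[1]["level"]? "DEBUG"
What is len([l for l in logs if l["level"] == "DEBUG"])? 1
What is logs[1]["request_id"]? "req_99395"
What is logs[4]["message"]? "High latency detected in api"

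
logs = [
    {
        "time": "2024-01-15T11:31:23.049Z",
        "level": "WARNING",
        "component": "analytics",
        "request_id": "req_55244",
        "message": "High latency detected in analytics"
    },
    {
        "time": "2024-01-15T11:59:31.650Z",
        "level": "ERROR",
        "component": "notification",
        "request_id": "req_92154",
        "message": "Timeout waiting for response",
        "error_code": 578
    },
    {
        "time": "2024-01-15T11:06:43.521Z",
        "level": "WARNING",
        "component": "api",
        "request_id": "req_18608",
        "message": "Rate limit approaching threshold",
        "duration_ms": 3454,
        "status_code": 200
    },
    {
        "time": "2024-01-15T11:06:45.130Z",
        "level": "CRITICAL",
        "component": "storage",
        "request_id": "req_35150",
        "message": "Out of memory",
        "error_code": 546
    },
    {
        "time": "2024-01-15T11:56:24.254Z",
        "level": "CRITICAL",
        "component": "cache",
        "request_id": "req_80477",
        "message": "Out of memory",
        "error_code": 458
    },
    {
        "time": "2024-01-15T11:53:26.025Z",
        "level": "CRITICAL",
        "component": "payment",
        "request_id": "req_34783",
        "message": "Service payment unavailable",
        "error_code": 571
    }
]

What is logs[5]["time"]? "2024-01-15T11:53:26.025Z"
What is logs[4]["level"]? "CRITICAL"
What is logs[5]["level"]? "CRITICAL"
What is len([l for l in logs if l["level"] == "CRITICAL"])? 3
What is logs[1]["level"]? "ERROR"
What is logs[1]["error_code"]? 578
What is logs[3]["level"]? "CRITICAL"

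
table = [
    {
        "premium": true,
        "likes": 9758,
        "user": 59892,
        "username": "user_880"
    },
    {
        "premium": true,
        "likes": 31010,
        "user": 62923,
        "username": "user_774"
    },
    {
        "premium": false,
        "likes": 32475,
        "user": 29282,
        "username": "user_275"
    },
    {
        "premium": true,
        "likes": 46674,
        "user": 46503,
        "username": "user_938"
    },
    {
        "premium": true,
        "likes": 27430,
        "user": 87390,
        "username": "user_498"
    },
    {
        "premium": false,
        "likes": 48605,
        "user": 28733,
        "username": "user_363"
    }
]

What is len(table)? 6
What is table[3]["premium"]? True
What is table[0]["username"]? "user_880"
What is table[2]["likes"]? 32475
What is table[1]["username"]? "user_774"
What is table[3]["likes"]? 46674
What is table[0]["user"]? 59892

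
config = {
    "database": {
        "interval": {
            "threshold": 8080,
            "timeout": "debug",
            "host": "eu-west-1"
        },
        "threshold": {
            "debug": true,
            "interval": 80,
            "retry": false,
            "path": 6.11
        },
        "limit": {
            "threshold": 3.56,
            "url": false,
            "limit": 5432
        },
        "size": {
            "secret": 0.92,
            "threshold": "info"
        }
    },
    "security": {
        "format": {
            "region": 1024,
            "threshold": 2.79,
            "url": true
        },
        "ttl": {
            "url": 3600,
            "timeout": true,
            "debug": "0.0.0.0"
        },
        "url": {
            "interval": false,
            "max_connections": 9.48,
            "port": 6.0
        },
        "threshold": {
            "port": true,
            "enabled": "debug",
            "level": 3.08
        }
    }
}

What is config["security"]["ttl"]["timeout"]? True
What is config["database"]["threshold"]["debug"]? True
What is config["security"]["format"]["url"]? True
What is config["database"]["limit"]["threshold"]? 3.56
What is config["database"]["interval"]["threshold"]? 8080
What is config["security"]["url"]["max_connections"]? 9.48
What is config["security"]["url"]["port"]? 6.0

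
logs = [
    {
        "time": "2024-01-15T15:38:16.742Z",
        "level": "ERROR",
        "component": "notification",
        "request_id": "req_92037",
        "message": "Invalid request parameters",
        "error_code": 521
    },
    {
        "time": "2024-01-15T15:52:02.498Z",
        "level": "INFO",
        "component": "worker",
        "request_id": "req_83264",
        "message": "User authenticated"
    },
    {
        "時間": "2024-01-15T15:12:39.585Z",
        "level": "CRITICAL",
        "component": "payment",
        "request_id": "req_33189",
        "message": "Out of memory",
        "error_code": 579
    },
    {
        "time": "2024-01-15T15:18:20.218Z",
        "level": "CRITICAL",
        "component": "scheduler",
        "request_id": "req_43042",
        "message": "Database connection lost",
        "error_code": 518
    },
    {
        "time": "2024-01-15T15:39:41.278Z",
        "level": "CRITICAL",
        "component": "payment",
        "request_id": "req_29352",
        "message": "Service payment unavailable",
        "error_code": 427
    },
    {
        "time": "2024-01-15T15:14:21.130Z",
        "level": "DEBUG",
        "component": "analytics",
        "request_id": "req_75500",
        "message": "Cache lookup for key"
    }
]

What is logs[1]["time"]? "2024-01-15T15:52:02.498Z"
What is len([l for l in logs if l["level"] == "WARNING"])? 0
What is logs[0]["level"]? "ERROR"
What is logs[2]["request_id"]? "req_33189"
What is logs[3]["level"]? "CRITICAL"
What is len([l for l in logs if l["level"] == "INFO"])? 1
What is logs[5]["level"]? "DEBUG"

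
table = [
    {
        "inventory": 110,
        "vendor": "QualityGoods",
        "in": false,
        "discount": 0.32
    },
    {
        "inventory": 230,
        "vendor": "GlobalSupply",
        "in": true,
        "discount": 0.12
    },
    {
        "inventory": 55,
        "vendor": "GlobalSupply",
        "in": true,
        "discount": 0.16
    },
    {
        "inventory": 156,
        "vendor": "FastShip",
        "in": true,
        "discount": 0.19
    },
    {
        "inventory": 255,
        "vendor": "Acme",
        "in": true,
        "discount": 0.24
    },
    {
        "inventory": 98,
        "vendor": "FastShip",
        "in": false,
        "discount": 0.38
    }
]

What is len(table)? 6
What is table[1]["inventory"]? 230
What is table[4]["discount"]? 0.24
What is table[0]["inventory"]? 110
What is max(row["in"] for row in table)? True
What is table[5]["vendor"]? "FastShip"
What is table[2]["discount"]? 0.16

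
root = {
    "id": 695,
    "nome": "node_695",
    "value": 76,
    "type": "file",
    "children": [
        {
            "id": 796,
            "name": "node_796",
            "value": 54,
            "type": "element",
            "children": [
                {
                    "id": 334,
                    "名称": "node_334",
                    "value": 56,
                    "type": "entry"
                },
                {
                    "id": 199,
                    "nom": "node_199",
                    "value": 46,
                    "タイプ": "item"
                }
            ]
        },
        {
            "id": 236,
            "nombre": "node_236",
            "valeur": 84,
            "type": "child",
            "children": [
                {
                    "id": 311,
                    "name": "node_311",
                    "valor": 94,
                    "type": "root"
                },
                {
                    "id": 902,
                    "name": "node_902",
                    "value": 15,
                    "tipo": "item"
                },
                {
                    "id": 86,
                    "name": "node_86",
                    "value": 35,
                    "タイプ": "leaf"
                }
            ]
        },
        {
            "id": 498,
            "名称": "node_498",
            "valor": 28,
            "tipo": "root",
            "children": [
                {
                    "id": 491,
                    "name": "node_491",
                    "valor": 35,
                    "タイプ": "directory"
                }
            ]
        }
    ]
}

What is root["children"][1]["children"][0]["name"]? "node_311"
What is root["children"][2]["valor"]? 28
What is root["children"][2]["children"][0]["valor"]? 35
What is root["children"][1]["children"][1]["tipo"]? "item"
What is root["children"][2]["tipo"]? "root"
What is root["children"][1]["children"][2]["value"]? 35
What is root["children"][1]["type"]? "child"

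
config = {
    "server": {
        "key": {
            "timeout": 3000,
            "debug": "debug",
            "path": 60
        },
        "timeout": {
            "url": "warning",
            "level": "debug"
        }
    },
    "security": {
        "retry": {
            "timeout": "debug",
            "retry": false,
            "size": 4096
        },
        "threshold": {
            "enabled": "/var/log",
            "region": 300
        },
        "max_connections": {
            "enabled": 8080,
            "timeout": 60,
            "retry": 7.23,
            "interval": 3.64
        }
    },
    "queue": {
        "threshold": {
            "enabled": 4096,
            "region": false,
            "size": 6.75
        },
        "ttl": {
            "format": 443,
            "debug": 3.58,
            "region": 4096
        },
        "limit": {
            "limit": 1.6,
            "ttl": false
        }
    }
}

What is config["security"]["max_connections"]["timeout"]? 60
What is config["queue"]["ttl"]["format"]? 443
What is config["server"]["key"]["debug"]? "debug"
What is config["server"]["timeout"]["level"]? "debug"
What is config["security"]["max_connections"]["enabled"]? 8080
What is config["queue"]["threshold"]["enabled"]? 4096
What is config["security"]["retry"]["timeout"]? "debug"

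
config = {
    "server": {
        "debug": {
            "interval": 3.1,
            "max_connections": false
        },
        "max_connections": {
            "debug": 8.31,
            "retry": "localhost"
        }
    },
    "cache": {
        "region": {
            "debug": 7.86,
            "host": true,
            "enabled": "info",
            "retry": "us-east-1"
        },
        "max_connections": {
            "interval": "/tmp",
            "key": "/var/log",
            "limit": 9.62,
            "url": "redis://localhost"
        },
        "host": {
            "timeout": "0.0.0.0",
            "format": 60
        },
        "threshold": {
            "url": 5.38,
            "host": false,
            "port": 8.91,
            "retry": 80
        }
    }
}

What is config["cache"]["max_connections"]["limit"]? 9.62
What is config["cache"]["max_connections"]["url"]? "redis://localhost"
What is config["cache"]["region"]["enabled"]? "info"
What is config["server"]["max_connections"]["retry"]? "localhost"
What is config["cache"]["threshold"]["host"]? False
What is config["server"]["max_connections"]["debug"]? 8.31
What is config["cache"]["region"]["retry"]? "us-east-1"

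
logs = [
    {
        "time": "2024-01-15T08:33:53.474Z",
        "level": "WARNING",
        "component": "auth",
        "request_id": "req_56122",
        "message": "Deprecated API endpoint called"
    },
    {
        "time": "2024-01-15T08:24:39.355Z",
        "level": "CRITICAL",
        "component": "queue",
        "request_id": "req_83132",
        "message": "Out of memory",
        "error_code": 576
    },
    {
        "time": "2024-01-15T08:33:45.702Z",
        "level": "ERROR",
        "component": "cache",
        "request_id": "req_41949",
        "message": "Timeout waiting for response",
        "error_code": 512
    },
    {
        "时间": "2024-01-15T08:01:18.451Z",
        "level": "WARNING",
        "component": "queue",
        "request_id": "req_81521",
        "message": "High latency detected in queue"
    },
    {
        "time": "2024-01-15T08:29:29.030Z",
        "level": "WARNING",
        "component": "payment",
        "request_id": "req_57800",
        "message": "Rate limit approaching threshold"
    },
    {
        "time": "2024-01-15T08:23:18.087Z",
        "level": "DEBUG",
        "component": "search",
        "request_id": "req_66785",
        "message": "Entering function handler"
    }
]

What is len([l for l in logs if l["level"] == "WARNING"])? 3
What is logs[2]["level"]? "ERROR"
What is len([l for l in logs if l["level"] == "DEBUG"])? 1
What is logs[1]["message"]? "Out of memory"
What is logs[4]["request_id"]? "req_57800"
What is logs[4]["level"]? "WARNING"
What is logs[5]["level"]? "DEBUG"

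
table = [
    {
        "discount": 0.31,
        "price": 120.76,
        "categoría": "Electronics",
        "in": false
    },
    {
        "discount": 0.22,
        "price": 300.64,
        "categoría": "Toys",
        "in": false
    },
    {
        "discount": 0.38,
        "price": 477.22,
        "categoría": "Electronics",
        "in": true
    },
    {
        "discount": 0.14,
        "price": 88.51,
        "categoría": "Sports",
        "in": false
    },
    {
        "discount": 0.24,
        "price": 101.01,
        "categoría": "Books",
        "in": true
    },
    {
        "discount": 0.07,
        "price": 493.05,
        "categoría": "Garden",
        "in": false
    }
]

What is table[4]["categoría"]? "Books"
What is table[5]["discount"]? 0.07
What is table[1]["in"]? False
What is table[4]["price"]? 101.01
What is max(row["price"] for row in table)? 493.05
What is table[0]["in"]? False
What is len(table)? 6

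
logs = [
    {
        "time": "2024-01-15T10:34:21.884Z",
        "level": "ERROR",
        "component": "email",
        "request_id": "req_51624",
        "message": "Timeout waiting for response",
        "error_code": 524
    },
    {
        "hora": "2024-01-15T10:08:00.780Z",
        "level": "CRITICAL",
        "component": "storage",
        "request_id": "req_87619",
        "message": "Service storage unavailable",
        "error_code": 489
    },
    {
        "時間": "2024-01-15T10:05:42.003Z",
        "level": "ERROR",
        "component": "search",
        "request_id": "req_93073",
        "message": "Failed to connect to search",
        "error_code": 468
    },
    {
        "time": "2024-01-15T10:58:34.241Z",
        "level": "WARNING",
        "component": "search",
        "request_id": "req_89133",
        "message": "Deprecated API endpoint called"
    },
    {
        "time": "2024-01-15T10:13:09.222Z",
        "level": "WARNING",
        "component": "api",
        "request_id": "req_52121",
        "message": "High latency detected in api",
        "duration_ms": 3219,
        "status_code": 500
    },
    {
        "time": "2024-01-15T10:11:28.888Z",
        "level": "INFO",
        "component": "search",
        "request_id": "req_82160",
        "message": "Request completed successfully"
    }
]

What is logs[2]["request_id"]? "req_93073"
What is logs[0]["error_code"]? 524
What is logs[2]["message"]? "Failed to connect to search"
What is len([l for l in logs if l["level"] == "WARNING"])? 2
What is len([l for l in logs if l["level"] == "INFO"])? 1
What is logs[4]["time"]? "2024-01-15T10:13:09.222Z"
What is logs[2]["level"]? "ERROR"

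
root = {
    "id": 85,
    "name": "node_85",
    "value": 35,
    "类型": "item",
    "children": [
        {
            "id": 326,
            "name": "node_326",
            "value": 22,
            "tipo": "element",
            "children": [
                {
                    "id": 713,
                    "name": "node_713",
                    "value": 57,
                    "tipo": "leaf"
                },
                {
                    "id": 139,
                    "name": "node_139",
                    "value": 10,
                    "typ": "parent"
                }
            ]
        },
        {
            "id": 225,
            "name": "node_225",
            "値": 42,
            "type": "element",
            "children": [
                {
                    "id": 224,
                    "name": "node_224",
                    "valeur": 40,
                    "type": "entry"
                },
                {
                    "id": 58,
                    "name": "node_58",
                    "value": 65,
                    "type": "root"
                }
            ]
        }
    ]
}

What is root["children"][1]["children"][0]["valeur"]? 40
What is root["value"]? 35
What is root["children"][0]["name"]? "node_326"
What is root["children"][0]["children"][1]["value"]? 10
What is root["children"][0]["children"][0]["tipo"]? "leaf"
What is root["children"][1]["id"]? 225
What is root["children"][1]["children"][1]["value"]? 65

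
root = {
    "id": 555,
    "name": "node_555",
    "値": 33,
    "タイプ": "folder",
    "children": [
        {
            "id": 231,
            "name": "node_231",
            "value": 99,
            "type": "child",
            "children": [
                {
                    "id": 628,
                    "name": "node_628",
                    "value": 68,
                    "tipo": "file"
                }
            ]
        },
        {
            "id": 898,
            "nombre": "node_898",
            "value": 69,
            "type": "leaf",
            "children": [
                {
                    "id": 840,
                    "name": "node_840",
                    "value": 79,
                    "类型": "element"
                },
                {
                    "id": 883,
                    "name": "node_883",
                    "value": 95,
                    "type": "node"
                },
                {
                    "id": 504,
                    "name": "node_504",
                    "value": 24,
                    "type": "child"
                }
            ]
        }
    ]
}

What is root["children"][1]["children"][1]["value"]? 95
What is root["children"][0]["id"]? 231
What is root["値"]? 33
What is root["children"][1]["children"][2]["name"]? "node_504"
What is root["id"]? 555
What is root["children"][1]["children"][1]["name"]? "node_883"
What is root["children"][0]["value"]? 99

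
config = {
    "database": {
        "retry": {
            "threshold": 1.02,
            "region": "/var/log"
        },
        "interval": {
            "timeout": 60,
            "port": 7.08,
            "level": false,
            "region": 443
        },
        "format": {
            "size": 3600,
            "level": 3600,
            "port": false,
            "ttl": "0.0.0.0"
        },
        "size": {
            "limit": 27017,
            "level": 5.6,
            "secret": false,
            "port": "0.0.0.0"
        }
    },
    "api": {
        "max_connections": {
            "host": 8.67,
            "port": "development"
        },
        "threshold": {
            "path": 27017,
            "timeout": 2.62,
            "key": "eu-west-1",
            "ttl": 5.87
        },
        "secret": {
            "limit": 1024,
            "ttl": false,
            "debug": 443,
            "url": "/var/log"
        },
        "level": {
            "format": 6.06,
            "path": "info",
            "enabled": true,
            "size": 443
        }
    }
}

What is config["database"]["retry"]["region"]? "/var/log"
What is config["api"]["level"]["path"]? "info"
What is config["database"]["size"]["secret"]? False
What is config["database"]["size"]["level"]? 5.6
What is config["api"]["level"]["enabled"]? True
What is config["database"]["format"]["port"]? False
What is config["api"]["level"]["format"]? 6.06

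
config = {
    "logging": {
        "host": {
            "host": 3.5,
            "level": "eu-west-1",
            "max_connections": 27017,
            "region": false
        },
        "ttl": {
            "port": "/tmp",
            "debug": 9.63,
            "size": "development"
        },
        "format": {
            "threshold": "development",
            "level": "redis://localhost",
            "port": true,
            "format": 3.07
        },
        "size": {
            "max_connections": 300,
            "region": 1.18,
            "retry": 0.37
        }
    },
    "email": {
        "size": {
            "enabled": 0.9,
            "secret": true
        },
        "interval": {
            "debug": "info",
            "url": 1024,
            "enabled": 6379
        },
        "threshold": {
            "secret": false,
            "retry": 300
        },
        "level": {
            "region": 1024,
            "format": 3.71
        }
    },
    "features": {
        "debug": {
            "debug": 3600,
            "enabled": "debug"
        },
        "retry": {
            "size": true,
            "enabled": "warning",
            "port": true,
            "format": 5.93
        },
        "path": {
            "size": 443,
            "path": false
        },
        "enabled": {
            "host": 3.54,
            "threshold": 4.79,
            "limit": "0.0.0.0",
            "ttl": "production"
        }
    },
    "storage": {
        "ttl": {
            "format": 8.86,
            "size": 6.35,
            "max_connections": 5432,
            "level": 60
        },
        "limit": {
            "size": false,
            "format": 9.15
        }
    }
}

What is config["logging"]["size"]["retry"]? 0.37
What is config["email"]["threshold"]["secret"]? False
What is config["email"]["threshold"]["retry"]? 300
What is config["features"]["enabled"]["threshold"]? 4.79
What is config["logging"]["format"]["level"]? "redis://localhost"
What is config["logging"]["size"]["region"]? 1.18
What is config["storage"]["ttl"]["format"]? 8.86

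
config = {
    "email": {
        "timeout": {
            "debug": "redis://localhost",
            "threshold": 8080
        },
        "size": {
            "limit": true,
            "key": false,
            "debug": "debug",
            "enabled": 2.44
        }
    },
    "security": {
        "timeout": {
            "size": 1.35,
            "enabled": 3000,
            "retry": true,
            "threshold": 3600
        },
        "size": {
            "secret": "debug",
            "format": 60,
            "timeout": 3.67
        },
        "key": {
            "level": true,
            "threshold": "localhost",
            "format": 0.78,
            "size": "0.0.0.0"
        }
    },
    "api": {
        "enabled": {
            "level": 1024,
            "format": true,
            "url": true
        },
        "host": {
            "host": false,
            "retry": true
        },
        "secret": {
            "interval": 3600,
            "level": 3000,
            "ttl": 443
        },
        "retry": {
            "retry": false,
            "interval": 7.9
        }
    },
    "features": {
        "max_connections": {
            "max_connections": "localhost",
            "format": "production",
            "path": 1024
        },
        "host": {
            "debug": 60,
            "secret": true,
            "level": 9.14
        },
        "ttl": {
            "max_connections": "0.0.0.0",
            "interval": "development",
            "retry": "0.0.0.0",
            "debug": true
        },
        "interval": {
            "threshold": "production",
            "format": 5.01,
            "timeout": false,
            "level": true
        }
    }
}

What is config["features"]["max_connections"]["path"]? 1024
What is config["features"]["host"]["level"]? 9.14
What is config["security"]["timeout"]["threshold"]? 3600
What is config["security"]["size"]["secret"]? "debug"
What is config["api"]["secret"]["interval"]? 3600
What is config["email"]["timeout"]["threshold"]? 8080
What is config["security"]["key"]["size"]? "0.0.0.0"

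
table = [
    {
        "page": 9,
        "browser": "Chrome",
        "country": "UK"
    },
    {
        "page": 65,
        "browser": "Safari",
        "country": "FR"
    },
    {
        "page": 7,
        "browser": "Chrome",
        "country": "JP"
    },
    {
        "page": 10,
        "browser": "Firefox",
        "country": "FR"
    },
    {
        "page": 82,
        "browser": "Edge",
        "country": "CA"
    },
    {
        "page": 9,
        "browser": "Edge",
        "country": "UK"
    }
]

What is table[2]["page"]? 7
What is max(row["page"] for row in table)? 82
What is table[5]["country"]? "UK"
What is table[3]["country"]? "FR"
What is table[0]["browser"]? "Chrome"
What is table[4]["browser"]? "Edge"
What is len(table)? 6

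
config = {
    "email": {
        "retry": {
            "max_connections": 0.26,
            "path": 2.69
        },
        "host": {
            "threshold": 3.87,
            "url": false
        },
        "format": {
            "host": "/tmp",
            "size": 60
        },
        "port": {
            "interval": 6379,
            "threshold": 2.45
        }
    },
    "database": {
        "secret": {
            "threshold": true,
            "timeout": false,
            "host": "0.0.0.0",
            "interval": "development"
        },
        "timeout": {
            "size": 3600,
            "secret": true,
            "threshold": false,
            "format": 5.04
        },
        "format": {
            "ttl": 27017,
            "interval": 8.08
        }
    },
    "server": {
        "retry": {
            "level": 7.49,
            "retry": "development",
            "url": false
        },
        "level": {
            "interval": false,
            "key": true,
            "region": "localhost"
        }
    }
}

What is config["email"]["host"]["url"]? False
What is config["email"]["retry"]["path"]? 2.69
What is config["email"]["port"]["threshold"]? 2.45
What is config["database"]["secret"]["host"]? "0.0.0.0"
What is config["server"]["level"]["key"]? True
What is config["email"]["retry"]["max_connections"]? 0.26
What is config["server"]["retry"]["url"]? False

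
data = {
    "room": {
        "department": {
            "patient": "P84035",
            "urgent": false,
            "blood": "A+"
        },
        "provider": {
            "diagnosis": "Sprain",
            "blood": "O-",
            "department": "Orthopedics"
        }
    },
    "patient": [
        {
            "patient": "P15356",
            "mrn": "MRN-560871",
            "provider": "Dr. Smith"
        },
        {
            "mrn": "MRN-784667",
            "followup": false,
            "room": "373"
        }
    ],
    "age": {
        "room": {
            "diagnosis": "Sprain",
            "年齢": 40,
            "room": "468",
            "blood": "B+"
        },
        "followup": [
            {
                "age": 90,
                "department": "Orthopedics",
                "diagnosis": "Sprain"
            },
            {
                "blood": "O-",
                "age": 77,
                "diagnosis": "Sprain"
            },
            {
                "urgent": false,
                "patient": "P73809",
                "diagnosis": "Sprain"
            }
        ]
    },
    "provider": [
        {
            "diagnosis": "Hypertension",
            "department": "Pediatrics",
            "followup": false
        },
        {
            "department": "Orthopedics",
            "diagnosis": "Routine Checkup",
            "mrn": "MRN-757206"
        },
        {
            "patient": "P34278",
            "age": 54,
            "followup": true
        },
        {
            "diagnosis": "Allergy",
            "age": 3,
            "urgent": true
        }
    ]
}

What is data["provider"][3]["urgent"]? True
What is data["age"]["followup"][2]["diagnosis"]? "Sprain"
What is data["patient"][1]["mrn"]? "MRN-784667"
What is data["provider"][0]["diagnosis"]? "Hypertension"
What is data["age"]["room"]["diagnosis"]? "Sprain"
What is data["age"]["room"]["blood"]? "B+"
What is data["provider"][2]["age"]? 54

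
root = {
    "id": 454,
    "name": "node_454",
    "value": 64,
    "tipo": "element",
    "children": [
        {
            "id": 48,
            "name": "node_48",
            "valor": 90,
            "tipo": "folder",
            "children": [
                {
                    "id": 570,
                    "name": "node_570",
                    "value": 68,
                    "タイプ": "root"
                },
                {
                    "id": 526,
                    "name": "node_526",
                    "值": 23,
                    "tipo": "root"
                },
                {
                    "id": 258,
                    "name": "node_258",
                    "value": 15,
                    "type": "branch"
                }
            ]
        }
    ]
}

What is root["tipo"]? "element"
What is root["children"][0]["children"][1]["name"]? "node_526"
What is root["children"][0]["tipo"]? "folder"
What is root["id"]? 454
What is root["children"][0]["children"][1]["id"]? 526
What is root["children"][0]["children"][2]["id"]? 258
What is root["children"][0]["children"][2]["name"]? "node_258"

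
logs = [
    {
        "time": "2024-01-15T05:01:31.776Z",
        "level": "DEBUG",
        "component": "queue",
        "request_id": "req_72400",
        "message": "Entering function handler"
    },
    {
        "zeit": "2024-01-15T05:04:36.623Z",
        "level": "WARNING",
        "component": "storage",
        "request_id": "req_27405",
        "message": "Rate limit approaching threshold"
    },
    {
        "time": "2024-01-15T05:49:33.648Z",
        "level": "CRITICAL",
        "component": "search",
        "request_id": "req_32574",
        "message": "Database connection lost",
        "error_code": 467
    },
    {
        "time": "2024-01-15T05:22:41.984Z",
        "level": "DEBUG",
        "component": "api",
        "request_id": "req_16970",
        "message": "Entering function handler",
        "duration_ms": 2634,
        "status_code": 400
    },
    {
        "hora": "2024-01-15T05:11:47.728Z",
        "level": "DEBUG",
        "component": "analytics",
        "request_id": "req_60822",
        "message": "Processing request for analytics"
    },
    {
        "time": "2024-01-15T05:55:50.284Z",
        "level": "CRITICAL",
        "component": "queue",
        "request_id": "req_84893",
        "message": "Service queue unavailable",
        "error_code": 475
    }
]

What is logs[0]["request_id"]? "req_72400"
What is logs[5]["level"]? "CRITICAL"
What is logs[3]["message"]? "Entering function handler"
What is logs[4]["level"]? "DEBUG"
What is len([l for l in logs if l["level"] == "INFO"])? 0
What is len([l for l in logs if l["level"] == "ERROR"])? 0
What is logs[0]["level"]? "DEBUG"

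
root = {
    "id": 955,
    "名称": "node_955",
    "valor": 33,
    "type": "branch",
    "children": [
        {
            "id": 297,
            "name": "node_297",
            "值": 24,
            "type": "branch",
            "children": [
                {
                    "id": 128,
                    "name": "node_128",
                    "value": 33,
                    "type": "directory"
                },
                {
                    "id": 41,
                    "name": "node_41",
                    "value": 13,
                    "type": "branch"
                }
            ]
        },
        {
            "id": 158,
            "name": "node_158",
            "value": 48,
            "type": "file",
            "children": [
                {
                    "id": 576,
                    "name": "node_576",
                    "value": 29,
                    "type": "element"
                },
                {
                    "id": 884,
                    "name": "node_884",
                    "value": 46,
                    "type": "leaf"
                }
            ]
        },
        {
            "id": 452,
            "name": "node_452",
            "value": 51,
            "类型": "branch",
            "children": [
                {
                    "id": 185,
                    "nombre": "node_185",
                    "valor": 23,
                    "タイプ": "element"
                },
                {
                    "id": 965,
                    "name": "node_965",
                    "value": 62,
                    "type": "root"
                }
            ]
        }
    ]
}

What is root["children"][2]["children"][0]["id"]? 185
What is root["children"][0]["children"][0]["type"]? "directory"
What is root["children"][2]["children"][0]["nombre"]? "node_185"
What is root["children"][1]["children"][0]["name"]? "node_576"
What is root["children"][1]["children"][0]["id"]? 576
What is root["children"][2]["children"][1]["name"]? "node_965"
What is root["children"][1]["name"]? "node_158"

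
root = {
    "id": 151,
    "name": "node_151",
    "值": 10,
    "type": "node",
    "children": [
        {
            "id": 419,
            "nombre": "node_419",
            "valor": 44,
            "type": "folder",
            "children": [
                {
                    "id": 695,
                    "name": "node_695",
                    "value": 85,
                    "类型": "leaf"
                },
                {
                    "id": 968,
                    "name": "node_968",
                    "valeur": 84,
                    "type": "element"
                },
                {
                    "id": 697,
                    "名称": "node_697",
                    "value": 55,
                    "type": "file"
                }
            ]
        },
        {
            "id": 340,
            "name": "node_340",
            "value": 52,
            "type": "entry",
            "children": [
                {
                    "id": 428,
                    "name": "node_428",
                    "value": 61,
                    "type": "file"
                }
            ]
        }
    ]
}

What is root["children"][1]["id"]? 340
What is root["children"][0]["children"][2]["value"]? 55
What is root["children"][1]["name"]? "node_340"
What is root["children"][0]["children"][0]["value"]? 85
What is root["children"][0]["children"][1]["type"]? "element"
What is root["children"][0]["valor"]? 44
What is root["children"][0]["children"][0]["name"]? "node_695"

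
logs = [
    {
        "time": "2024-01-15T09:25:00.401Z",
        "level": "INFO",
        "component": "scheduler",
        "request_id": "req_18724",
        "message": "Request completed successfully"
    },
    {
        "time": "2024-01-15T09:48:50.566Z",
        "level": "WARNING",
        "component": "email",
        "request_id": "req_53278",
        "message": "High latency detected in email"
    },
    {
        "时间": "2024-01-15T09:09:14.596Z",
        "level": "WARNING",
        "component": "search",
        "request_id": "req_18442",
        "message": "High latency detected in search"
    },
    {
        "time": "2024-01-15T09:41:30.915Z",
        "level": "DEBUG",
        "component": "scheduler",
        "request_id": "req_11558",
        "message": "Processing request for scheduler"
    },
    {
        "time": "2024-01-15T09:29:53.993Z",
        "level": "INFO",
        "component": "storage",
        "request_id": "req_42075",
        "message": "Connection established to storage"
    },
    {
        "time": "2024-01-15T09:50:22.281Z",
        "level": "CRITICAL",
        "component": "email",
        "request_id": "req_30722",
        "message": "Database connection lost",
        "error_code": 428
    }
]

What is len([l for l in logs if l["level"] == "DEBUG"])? 1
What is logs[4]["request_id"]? "req_42075"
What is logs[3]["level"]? "DEBUG"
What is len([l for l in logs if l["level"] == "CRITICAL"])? 1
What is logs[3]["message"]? "Processing request for scheduler"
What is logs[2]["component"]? "search"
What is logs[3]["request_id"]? "req_11558"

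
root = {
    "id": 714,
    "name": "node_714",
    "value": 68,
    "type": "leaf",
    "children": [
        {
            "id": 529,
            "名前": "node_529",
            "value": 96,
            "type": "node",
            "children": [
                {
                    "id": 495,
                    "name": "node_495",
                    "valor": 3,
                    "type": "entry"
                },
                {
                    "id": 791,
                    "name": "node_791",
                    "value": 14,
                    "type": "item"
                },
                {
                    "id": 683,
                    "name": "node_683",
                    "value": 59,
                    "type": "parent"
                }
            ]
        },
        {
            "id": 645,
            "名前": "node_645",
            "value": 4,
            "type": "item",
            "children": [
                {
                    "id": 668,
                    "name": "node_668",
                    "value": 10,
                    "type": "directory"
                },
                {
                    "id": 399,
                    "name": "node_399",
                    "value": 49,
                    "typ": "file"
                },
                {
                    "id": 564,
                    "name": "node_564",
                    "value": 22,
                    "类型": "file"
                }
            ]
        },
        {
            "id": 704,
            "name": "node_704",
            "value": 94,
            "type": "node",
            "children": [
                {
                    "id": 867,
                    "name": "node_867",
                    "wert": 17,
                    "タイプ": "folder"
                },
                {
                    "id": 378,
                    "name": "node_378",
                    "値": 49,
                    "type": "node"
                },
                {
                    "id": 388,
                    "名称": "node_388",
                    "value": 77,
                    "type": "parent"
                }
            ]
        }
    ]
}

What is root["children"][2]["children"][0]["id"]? 867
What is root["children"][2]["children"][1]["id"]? 378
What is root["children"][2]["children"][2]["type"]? "parent"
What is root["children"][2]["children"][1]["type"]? "node"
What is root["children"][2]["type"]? "node"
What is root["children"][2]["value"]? 94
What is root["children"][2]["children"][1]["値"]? 49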